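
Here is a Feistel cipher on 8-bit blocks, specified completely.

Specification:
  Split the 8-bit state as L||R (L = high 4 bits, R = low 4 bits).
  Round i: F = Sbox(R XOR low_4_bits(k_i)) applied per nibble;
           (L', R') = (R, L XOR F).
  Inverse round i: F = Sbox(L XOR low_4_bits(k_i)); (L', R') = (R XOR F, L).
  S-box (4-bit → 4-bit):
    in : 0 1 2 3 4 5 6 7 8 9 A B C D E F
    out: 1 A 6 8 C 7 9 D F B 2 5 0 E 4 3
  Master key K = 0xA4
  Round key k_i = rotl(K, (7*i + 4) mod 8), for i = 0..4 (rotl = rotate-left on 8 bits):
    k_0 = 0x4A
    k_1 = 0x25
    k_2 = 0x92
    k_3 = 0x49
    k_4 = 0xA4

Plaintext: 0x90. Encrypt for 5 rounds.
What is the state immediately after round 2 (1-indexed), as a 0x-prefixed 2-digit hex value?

0xB4

s_0 = plaintext = 0x90
s_1 = Round(s_0, k_0) = 0x0B
s_2 = Round(s_1, k_1) = 0xB4
s_3 = Round(s_2, k_2) = 0x42
s_4 = Round(s_3, k_3) = 0x21
s_5 = Round(s_4, k_4) = 0x15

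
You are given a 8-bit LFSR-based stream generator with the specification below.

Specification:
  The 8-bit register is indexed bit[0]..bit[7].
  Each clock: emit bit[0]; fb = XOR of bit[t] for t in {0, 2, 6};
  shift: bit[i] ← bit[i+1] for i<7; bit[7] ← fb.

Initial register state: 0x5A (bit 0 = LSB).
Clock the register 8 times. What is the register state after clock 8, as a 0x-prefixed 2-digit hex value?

0xA9

reg_0 = 0x5A
clock 1: out=0, reg = 0xAD
clock 2: out=1, reg = 0x56
clock 3: out=0, reg = 0x2B
clock 4: out=1, reg = 0x95
clock 5: out=1, reg = 0x4A
clock 6: out=0, reg = 0xA5
clock 7: out=1, reg = 0x52
clock 8: out=0, reg = 0xA9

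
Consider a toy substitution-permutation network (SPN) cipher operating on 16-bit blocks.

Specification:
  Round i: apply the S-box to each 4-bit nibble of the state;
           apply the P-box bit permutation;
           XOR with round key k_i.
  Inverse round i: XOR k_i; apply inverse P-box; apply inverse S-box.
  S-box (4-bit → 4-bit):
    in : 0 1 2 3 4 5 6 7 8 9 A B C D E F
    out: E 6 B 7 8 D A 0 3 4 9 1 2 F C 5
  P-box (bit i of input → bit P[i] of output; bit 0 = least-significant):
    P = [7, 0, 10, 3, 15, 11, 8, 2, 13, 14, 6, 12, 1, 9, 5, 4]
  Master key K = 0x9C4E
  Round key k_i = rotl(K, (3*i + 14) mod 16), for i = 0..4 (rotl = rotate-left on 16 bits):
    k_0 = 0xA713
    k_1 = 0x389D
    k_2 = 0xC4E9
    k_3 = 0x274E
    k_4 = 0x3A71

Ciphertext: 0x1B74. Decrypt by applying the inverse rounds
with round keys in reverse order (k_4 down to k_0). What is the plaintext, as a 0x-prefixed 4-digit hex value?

0x1980

s_0 = ciphertext = 0x1B74
s_1 = InvRound(s_0, k_4) = 0x7BEC
s_2 = InvRound(s_1, k_3) = 0xF6CF
s_3 = InvRound(s_2, k_2) = 0x3A47
s_4 = InvRound(s_3, k_1) = 0x297A
s_5 = InvRound(s_4, k_0) = 0x1980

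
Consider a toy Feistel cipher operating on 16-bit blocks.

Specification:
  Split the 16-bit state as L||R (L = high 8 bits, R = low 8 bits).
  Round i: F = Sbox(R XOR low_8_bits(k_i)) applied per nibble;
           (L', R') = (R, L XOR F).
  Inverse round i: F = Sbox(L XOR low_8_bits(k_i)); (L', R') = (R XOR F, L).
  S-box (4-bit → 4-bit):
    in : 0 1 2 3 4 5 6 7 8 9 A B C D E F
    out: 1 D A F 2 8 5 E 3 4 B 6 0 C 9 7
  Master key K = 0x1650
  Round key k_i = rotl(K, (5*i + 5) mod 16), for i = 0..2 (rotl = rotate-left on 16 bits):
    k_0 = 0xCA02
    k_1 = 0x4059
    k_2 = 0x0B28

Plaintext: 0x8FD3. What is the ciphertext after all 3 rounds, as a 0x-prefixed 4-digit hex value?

s_0 = plaintext = 0x8FD3
s_1 = Round(s_0, k_0) = 0xD342
s_2 = Round(s_1, k_1) = 0x4205
s_3 = Round(s_2, k_2) = 0x05EE

0x05EE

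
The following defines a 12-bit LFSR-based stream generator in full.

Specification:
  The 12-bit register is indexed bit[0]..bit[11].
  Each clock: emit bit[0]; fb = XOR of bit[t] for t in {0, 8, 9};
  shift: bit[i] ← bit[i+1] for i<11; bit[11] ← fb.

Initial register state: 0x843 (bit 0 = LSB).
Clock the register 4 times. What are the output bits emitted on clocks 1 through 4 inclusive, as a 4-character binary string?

reg_0 = 0x843
clock 1: out=1, reg = 0xC21
clock 2: out=1, reg = 0xE10
clock 3: out=0, reg = 0xF08
clock 4: out=0, reg = 0x784

1100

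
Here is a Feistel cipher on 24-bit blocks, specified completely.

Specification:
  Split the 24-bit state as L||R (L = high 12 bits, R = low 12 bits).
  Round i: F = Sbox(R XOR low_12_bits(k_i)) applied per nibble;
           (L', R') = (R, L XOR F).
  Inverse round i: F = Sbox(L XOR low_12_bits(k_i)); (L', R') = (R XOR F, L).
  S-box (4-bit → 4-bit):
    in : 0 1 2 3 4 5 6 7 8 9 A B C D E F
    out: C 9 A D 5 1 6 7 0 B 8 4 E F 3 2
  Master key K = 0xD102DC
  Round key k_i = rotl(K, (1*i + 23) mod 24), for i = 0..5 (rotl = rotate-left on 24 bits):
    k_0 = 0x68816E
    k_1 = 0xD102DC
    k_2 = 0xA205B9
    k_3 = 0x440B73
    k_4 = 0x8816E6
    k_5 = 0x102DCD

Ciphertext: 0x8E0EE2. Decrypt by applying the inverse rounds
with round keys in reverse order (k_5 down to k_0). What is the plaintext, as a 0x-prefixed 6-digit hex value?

0xA5842B

s_0 = ciphertext = 0x8E0EE2
s_1 = InvRound(s_0, k_5) = 0xF4D8E0
s_2 = InvRound(s_1, k_4) = 0x364F4D
s_3 = InvRound(s_2, k_3) = 0xFDA364
s_4 = InvRound(s_3, k_2) = 0xB09FDA
s_5 = InvRound(s_4, k_1) = 0x42BB09
s_6 = InvRound(s_5, k_0) = 0xA5842B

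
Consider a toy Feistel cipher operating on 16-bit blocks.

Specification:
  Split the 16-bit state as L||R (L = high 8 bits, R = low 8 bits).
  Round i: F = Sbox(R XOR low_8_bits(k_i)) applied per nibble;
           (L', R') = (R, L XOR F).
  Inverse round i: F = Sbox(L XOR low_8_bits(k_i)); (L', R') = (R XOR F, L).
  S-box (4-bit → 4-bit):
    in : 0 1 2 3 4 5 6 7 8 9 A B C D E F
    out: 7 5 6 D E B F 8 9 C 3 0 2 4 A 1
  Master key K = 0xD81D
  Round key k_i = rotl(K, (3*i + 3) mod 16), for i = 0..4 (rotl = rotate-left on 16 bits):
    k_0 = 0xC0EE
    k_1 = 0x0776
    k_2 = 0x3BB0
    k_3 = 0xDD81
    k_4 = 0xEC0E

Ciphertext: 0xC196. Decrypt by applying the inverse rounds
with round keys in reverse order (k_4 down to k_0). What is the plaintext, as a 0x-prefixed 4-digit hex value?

s_0 = ciphertext = 0xC196
s_1 = InvRound(s_0, k_4) = 0xB7C1
s_2 = InvRound(s_1, k_3) = 0x1EB7
s_3 = InvRound(s_2, k_2) = 0x8D1E
s_4 = InvRound(s_3, k_1) = 0x0E8D
s_5 = InvRound(s_4, k_0) = 0x2A0E

0x2A0E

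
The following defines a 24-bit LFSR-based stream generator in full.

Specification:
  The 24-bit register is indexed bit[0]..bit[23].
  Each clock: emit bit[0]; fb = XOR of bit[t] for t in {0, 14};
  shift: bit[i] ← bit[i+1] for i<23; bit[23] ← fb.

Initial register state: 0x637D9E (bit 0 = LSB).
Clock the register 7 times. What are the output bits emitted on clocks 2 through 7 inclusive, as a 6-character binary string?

111100

reg_0 = 0x637D9E
clock 1: out=0, reg = 0xB1BECF
clock 2: out=1, reg = 0xD8DF67
clock 3: out=1, reg = 0x6C6FB3
clock 4: out=1, reg = 0x3637D9
clock 5: out=1, reg = 0x9B1BEC
clock 6: out=0, reg = 0x4D8DF6
clock 7: out=0, reg = 0x26C6FB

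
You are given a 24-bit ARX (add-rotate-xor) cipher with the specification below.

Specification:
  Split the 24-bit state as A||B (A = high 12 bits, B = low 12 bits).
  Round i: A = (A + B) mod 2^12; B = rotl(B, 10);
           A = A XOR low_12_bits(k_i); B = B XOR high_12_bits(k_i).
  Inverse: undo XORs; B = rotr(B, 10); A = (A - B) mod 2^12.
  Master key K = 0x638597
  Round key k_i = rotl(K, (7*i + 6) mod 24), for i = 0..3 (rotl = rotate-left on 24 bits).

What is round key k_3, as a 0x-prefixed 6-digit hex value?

K = 0x638597
k_0 = rotl(K, (7*0+6) mod 24) = rotl(K, 6) = 0xE165D8
k_1 = rotl(K, (7*1+6) mod 24) = rotl(K, 13) = 0xB2EC70
k_2 = rotl(K, (7*2+6) mod 24) = rotl(K, 20) = 0x763859
k_3 = rotl(K, (7*3+6) mod 24) = rotl(K, 3) = 0x1C2CBB

0x1C2CBB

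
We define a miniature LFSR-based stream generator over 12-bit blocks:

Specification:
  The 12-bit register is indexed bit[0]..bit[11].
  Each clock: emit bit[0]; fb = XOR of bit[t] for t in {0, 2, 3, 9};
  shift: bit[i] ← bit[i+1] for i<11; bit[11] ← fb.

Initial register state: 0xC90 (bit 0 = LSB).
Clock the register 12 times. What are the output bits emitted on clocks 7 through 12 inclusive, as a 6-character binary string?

010011

reg_0 = 0xC90
clock 1: out=0, reg = 0x648
clock 2: out=0, reg = 0x324
clock 3: out=0, reg = 0x192
clock 4: out=0, reg = 0x0C9
clock 5: out=1, reg = 0x064
clock 6: out=0, reg = 0x832
clock 7: out=0, reg = 0x419
clock 8: out=1, reg = 0x20C
clock 9: out=0, reg = 0x906
clock 10: out=0, reg = 0xC83
clock 11: out=1, reg = 0xE41
clock 12: out=1, reg = 0x720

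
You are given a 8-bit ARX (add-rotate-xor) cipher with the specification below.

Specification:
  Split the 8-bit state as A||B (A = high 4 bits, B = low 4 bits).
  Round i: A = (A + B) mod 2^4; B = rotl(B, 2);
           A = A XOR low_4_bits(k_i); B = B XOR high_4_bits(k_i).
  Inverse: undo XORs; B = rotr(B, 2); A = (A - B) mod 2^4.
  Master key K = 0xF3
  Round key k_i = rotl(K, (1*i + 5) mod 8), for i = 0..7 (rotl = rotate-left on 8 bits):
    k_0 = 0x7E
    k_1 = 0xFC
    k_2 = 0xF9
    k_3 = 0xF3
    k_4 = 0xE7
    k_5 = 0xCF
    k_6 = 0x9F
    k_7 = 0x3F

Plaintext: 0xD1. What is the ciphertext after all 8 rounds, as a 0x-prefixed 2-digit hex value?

0x21

s_0 = plaintext = 0xD1
s_1 = Round(s_0, k_0) = 0x03
s_2 = Round(s_1, k_1) = 0xF3
s_3 = Round(s_2, k_2) = 0xB3
s_4 = Round(s_3, k_3) = 0xD3
s_5 = Round(s_4, k_4) = 0x72
s_6 = Round(s_5, k_5) = 0x64
s_7 = Round(s_6, k_6) = 0x58
s_8 = Round(s_7, k_7) = 0x21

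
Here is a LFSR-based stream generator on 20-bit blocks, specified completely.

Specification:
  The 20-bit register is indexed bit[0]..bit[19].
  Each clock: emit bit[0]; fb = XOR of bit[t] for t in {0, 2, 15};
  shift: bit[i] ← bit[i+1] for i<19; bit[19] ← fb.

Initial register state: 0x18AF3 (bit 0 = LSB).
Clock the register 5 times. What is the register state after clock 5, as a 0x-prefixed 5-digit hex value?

reg_0 = 0x18AF3
clock 1: out=1, reg = 0x0C579
clock 2: out=1, reg = 0x062BC
clock 3: out=0, reg = 0x8315E
clock 4: out=0, reg = 0xC18AF
clock 5: out=1, reg = 0x60C57

0x60C57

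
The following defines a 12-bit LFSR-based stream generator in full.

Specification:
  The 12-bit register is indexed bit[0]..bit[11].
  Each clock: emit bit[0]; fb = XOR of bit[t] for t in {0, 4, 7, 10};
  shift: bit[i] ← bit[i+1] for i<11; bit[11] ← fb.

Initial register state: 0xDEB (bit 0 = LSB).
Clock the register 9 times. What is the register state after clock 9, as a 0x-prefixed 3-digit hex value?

0xD4E

reg_0 = 0xDEB
clock 1: out=1, reg = 0xEF5
clock 2: out=1, reg = 0x77A
clock 3: out=0, reg = 0x3BD
clock 4: out=1, reg = 0x9DE
clock 5: out=0, reg = 0x4EF
clock 6: out=1, reg = 0xA77
clock 7: out=1, reg = 0x53B
clock 8: out=1, reg = 0xA9D
clock 9: out=1, reg = 0xD4E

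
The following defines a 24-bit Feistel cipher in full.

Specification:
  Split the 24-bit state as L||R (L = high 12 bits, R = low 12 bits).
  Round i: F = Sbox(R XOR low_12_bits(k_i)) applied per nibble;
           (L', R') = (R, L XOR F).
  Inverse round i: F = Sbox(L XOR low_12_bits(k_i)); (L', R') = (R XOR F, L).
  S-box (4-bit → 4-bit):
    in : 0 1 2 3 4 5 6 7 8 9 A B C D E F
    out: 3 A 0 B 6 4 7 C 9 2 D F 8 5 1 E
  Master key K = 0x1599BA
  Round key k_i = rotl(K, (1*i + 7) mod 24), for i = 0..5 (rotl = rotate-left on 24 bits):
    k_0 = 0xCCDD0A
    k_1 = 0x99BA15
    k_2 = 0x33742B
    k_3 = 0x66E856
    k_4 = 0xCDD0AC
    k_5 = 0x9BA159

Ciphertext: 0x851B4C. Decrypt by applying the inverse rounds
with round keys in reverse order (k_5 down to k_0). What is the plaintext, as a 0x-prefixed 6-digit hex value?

s_0 = ciphertext = 0x851B4C
s_1 = InvRound(s_0, k_5) = 0x975851
s_2 = InvRound(s_1, k_4) = 0xA03975
s_3 = InvRound(s_2, k_3) = 0x931A03
s_4 = InvRound(s_3, k_2) = 0xFAE931
s_5 = InvRound(s_4, k_1) = 0xDCEFAE
s_6 = InvRound(s_5, k_0) = 0xC28DCE

0xC28DCE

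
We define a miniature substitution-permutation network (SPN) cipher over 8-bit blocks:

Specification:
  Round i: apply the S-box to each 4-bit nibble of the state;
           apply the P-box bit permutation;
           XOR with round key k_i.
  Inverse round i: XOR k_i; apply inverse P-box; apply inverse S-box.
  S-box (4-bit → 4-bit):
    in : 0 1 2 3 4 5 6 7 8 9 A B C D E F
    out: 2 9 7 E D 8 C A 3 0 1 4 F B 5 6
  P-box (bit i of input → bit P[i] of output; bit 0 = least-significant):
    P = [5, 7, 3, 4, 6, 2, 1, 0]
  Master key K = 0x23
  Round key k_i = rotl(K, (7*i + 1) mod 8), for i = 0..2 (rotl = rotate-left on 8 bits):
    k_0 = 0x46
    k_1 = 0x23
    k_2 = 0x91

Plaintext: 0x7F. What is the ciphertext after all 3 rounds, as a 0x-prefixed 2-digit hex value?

s_0 = plaintext = 0x7F
s_1 = Round(s_0, k_0) = 0xCB
s_2 = Round(s_1, k_1) = 0x6C
s_3 = Round(s_2, k_2) = 0x2A

0x2A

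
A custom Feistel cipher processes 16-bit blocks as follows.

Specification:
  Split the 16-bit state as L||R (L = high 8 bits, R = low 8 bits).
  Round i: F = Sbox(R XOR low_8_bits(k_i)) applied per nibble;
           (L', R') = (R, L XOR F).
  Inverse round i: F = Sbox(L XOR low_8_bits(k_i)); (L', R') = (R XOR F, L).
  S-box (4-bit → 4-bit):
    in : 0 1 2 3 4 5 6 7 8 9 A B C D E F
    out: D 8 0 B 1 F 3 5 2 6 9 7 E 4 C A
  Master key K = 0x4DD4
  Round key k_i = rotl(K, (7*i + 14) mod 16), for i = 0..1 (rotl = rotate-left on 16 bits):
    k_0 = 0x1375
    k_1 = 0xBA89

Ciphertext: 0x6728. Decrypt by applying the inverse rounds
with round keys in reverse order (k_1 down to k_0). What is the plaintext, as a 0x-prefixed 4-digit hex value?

s_0 = ciphertext = 0x6728
s_1 = InvRound(s_0, k_1) = 0xE467
s_2 = InvRound(s_1, k_0) = 0x0FE4

0x0FE4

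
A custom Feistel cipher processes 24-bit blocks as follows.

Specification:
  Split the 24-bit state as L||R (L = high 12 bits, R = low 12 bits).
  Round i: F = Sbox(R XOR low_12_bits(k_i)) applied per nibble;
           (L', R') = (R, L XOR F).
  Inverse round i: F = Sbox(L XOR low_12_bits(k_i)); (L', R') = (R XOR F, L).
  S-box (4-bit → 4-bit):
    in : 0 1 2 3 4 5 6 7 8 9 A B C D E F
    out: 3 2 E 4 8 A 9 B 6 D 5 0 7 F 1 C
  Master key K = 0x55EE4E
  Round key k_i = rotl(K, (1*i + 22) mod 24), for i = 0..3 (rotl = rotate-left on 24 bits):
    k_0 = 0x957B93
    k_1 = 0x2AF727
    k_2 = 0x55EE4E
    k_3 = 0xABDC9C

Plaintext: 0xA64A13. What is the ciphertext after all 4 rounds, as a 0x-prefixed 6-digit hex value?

0xE06825

s_0 = plaintext = 0xA64A13
s_1 = Round(s_0, k_0) = 0xA13807
s_2 = Round(s_1, k_1) = 0x8076F0
s_3 = Round(s_2, k_2) = 0x6F0E06
s_4 = Round(s_3, k_3) = 0xE06825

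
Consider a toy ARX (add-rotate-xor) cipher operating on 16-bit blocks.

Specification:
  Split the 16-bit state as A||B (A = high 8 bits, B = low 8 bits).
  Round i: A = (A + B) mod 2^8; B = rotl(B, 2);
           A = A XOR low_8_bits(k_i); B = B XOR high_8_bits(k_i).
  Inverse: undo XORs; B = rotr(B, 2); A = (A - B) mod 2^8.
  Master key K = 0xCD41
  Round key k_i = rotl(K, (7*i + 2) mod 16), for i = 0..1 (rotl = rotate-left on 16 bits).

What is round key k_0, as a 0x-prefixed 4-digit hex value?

K = 0xCD41
k_0 = rotl(K, (7*0+2) mod 16) = rotl(K, 2) = 0x3507

0x3507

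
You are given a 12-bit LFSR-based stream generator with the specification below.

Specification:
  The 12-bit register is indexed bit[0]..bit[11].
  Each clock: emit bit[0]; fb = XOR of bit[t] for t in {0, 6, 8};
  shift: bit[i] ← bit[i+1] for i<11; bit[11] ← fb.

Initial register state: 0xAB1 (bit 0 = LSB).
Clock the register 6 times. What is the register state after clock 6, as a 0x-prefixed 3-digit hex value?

reg_0 = 0xAB1
clock 1: out=1, reg = 0xD58
clock 2: out=0, reg = 0x6AC
clock 3: out=0, reg = 0x356
clock 4: out=0, reg = 0x1AB
clock 5: out=1, reg = 0x0D5
clock 6: out=1, reg = 0x06A

0x06A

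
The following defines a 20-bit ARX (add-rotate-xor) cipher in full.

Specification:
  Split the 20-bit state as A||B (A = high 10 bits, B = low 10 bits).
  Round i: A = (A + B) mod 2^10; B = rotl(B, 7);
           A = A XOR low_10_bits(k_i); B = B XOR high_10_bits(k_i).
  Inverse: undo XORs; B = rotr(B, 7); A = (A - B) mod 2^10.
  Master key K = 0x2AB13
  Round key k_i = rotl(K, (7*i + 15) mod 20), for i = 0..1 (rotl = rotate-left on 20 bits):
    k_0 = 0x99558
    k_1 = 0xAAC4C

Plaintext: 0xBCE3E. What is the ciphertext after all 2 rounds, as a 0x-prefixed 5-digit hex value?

s_0 = plaintext = 0xBCE3E
s_1 = Round(s_0, k_0) = 0x1A522
s_2 = Round(s_1, k_1) = 0x71F8F

0x71F8F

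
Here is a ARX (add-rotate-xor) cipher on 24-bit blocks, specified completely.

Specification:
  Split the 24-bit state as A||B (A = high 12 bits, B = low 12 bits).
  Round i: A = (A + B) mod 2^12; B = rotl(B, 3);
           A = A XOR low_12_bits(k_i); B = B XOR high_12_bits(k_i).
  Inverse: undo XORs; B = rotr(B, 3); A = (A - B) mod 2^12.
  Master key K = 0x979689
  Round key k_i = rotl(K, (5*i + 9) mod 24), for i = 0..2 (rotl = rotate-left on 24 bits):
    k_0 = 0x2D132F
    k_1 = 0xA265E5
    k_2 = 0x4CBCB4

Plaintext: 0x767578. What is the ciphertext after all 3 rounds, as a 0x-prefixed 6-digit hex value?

0x31411A

s_0 = plaintext = 0x767578
s_1 = Round(s_0, k_0) = 0xFF0913
s_2 = Round(s_1, k_1) = 0xCE62BA
s_3 = Round(s_2, k_2) = 0x31411A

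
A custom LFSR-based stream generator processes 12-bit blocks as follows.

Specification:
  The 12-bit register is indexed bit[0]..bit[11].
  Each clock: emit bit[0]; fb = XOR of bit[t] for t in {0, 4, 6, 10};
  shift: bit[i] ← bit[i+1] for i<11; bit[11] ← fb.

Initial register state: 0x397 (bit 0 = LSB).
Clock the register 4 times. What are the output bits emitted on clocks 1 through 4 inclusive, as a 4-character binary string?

reg_0 = 0x397
clock 1: out=1, reg = 0x1CB
clock 2: out=1, reg = 0x0E5
clock 3: out=1, reg = 0x072
clock 4: out=0, reg = 0x039

1110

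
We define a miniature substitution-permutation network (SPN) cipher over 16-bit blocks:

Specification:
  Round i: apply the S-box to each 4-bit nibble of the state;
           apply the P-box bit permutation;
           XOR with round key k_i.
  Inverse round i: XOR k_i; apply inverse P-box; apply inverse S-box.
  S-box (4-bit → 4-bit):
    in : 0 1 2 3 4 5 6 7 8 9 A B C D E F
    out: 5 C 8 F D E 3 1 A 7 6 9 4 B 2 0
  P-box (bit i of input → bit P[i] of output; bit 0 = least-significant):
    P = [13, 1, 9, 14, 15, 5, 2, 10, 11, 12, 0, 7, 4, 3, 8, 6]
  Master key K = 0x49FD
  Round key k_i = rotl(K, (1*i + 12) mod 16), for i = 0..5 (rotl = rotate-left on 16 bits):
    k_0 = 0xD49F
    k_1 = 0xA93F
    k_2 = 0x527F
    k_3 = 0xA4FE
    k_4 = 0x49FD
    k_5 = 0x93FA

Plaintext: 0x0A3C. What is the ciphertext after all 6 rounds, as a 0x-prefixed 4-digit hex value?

s_0 = plaintext = 0x0A3C
s_1 = Round(s_0, k_0) = 0x43AA
s_2 = Round(s_1, k_1) = 0xB2C8
s_3 = Round(s_2, k_2) = 0x12A9
s_4 = Round(s_3, k_3) = 0x8718
s_5 = Round(s_4, k_4) = 0x05B3
s_6 = Round(s_5, k_5) = 0x6469

0x6469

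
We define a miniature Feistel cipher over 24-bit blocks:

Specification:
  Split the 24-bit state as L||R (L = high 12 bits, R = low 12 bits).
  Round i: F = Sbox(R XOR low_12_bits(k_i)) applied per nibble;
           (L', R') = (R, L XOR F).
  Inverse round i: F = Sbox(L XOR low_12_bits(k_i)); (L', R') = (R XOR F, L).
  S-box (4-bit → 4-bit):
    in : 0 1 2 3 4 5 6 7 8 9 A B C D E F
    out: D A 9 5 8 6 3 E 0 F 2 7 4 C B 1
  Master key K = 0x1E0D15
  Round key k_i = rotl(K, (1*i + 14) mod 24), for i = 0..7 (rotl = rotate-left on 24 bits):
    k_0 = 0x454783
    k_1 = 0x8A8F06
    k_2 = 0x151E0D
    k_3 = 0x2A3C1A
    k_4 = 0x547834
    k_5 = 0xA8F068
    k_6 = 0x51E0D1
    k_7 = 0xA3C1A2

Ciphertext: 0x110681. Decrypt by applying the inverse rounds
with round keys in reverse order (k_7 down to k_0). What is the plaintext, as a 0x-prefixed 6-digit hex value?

s_0 = ciphertext = 0x110681
s_1 = InvRound(s_0, k_7) = 0xBF8110
s_2 = InvRound(s_1, k_6) = 0x68FBF8
s_3 = InvRound(s_2, k_5) = 0x84668F
s_4 = InvRound(s_3, k_4) = 0xB66846
s_5 = InvRound(s_4, k_3) = 0x6A2B66
s_6 = InvRound(s_5, k_2) = 0xB476A2
s_7 = InvRound(s_6, k_1) = 0xE28B47
s_8 = InvRound(s_7, k_0) = 0x460E28

0x460E28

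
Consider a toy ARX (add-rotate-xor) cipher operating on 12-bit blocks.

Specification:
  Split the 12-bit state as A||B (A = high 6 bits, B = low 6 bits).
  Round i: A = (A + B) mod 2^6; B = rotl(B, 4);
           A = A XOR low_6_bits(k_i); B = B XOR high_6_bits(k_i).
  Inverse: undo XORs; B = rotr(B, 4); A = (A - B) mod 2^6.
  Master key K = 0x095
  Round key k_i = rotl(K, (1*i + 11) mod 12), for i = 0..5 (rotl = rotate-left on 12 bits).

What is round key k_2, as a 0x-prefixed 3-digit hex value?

K = 0x095
k_0 = rotl(K, (1*0+11) mod 12) = rotl(K, 11) = 0x84A
k_1 = rotl(K, (1*1+11) mod 12) = rotl(K, 0) = 0x095
k_2 = rotl(K, (1*2+11) mod 12) = rotl(K, 1) = 0x12A

0x12A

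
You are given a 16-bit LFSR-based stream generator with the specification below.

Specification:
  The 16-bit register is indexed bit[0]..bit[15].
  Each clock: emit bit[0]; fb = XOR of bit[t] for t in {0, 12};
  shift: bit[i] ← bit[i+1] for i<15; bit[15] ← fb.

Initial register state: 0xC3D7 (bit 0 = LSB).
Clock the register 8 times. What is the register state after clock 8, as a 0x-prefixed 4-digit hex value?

reg_0 = 0xC3D7
clock 1: out=1, reg = 0xE1EB
clock 2: out=1, reg = 0xF0F5
clock 3: out=1, reg = 0x787A
clock 4: out=0, reg = 0xBC3D
clock 5: out=1, reg = 0x5E1E
clock 6: out=0, reg = 0xAF0F
clock 7: out=1, reg = 0xD787
clock 8: out=1, reg = 0x6BC3

0x6BC3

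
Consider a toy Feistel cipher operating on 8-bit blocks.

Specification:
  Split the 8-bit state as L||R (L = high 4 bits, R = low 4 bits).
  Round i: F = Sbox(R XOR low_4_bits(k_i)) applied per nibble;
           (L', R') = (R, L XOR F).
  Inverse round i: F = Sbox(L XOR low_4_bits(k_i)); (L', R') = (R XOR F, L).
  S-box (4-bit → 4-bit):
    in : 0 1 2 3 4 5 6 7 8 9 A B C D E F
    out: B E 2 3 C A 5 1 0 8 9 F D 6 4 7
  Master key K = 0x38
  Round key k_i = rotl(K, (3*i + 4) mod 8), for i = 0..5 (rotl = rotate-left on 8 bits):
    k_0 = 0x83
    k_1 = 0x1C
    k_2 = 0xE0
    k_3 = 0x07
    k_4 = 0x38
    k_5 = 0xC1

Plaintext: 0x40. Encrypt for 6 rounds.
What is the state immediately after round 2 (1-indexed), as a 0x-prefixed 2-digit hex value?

s_0 = plaintext = 0x40
s_1 = Round(s_0, k_0) = 0x07
s_2 = Round(s_1, k_1) = 0x7F
s_3 = Round(s_2, k_2) = 0xF0
s_4 = Round(s_3, k_3) = 0x0E
s_5 = Round(s_4, k_4) = 0xE5
s_6 = Round(s_5, k_5) = 0x52

0x7F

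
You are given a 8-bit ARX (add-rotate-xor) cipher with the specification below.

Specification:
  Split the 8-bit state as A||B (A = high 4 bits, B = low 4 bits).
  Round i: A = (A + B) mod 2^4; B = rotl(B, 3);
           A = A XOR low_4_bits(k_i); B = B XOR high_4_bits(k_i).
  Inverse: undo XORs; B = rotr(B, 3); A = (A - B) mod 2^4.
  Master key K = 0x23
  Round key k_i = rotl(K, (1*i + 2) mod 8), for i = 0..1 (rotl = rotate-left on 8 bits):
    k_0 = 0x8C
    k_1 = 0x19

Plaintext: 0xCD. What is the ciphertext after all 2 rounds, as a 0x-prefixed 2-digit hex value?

s_0 = plaintext = 0xCD
s_1 = Round(s_0, k_0) = 0x56
s_2 = Round(s_1, k_1) = 0x22

0x22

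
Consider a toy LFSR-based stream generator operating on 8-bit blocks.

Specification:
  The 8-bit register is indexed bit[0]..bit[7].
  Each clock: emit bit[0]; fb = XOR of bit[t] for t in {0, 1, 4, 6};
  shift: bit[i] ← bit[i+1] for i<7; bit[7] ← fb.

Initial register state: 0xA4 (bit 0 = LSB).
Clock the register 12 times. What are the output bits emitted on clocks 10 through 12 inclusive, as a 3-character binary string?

110

reg_0 = 0xA4
clock 1: out=0, reg = 0x52
clock 2: out=0, reg = 0xA9
clock 3: out=1, reg = 0xD4
clock 4: out=0, reg = 0x6A
clock 5: out=0, reg = 0x35
clock 6: out=1, reg = 0x1A
clock 7: out=0, reg = 0x0D
clock 8: out=1, reg = 0x86
clock 9: out=0, reg = 0xC3
clock 10: out=1, reg = 0xE1
clock 11: out=1, reg = 0x70
clock 12: out=0, reg = 0x38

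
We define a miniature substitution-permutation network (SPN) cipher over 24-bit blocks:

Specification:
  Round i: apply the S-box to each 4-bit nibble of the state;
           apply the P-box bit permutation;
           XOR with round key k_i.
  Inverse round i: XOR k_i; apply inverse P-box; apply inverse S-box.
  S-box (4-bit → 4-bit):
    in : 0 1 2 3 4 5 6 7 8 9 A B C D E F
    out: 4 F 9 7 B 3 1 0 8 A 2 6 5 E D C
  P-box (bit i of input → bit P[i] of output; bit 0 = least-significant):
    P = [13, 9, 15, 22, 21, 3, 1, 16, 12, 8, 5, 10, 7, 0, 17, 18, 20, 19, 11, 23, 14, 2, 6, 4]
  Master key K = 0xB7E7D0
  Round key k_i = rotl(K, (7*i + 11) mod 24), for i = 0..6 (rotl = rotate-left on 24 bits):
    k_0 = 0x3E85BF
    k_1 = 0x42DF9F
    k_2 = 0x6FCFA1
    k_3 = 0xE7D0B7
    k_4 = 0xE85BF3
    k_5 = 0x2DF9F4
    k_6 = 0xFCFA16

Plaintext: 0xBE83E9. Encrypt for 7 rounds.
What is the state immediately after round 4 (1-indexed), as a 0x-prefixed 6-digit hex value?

s_0 = plaintext = 0xBE83E9
s_1 = Round(s_0, k_0) = 0xCB9ED9
s_2 = Round(s_1, k_1) = 0x0F81F4
s_3 = Round(s_2, k_2) = 0xAAF0C3
s_4 = Round(s_3, k_3) = 0xC97291
s_5 = Round(s_4, k_4) = 0x21ADBB
s_6 = Round(s_5, k_5) = 0xB536CF
s_7 = Round(s_6, k_6) = 0x866AD1

0xC97291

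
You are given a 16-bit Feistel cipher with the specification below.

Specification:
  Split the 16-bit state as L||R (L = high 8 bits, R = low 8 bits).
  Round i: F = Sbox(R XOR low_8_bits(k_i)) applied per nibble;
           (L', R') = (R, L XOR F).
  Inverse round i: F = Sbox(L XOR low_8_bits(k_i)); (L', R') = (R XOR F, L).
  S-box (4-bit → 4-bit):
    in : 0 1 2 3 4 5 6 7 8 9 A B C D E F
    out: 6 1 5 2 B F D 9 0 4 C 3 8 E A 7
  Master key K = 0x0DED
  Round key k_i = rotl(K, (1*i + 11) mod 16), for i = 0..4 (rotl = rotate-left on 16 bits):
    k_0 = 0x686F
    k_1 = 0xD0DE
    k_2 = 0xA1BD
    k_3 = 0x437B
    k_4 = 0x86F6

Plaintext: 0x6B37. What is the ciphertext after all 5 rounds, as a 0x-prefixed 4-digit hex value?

0x0FC0

s_0 = plaintext = 0x6B37
s_1 = Round(s_0, k_0) = 0x379B
s_2 = Round(s_1, k_1) = 0x9B88
s_3 = Round(s_2, k_2) = 0x88B4
s_4 = Round(s_3, k_3) = 0xB40F
s_5 = Round(s_4, k_4) = 0x0FC0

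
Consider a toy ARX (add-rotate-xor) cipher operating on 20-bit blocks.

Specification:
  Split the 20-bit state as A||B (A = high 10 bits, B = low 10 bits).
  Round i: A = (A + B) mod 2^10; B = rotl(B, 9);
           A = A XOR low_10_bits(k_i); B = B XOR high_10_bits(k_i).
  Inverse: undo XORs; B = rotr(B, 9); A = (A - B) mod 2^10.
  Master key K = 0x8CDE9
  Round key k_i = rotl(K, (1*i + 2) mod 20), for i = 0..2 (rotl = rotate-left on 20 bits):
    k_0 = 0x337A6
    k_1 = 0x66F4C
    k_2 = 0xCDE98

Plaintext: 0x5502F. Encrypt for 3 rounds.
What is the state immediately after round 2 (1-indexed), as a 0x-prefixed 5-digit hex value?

0xECCF6

s_0 = plaintext = 0x5502F
s_1 = Round(s_0, k_0) = 0x896DA
s_2 = Round(s_1, k_1) = 0xECCF6
s_3 = Round(s_2, k_2) = 0x8C74C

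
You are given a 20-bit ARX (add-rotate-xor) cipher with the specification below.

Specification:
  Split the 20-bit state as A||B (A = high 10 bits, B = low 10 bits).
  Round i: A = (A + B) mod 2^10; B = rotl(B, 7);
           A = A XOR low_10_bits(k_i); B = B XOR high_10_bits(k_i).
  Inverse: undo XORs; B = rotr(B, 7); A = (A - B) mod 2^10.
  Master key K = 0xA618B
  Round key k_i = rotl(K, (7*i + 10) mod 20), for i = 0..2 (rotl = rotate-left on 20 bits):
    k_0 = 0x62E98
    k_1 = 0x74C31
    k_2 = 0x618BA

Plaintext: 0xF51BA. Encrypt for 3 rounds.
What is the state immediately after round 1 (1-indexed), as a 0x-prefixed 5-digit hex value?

0xC58BC

s_0 = plaintext = 0xF51BA
s_1 = Round(s_0, k_0) = 0xC58BC
s_2 = Round(s_1, k_1) = 0xF8FC4
s_3 = Round(s_2, k_2) = 0xC77FE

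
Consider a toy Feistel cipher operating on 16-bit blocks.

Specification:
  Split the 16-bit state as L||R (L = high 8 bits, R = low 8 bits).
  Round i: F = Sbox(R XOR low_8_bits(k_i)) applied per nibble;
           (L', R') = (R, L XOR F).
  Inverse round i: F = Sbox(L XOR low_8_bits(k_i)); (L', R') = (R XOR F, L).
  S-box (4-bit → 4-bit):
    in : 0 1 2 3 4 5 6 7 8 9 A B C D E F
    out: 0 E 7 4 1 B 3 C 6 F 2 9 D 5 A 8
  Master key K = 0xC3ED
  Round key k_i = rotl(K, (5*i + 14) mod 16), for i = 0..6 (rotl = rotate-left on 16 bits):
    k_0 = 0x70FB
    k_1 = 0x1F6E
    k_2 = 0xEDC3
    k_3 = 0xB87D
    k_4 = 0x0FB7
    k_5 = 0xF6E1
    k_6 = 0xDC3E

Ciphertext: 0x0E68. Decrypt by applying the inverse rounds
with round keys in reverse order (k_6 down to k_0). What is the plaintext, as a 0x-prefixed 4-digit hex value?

0x85EB

s_0 = ciphertext = 0x0E68
s_1 = InvRound(s_0, k_6) = 0x280E
s_2 = InvRound(s_1, k_5) = 0xD128
s_3 = InvRound(s_2, k_4) = 0x1BD1
s_4 = InvRound(s_3, k_3) = 0xE21B
s_5 = InvRound(s_4, k_2) = 0x65E2
s_6 = InvRound(s_5, k_1) = 0xEB65
s_7 = InvRound(s_6, k_0) = 0x85EB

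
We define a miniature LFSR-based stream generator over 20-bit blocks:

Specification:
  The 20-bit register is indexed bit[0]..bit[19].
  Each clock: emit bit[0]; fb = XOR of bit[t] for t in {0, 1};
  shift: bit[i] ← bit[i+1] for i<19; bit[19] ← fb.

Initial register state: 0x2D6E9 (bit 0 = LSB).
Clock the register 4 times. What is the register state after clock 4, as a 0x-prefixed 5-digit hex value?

0xD2D6E

reg_0 = 0x2D6E9
clock 1: out=1, reg = 0x96B74
clock 2: out=0, reg = 0x4B5BA
clock 3: out=0, reg = 0xA5ADD
clock 4: out=1, reg = 0xD2D6E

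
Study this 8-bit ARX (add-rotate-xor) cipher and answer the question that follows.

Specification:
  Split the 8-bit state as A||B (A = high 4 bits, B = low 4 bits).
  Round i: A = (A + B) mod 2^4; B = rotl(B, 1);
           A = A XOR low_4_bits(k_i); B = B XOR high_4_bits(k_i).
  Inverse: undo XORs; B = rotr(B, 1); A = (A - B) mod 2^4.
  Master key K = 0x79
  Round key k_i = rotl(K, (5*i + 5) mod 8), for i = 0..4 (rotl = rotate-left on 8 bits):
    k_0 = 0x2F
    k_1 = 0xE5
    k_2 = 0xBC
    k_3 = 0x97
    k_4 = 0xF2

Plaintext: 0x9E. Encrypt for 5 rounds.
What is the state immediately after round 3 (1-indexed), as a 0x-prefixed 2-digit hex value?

s_0 = plaintext = 0x9E
s_1 = Round(s_0, k_0) = 0x8F
s_2 = Round(s_1, k_1) = 0x21
s_3 = Round(s_2, k_2) = 0xF9
s_4 = Round(s_3, k_3) = 0xFA
s_5 = Round(s_4, k_4) = 0xBA

0xF9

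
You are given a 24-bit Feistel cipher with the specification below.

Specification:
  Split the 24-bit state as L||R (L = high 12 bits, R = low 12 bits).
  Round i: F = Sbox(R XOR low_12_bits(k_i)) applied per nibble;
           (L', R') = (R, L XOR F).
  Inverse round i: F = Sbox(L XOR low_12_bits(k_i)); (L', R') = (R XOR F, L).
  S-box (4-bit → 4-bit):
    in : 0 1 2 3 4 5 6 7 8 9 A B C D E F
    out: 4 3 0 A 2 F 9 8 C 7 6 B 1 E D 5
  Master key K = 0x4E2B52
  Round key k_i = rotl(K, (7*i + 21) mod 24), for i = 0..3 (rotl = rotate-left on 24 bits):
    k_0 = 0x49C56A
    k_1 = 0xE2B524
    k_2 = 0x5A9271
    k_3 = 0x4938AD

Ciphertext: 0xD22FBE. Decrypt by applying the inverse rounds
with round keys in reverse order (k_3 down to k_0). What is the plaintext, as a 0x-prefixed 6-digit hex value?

s_0 = ciphertext = 0xD22FBE
s_1 = InvRound(s_0, k_3) = 0x07BD22
s_2 = InvRound(s_1, k_2) = 0xD6407B
s_3 = InvRound(s_2, k_1) = 0xC5FD64
s_4 = InvRound(s_3, k_0) = 0xACBC5F

0xACBC5F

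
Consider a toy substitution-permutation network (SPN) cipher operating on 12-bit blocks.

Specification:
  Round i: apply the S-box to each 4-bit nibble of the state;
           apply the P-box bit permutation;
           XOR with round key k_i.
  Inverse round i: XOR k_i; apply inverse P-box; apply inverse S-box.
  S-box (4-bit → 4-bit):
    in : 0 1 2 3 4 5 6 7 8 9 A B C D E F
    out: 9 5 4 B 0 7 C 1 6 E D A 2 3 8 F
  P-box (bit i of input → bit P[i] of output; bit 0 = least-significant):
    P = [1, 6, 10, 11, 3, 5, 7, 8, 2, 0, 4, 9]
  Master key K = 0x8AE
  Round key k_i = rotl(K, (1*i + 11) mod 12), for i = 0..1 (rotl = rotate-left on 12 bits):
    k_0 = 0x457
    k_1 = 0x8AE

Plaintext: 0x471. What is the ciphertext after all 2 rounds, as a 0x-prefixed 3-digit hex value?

0xA40

s_0 = plaintext = 0x471
s_1 = Round(s_0, k_0) = 0x05D
s_2 = Round(s_1, k_1) = 0xA40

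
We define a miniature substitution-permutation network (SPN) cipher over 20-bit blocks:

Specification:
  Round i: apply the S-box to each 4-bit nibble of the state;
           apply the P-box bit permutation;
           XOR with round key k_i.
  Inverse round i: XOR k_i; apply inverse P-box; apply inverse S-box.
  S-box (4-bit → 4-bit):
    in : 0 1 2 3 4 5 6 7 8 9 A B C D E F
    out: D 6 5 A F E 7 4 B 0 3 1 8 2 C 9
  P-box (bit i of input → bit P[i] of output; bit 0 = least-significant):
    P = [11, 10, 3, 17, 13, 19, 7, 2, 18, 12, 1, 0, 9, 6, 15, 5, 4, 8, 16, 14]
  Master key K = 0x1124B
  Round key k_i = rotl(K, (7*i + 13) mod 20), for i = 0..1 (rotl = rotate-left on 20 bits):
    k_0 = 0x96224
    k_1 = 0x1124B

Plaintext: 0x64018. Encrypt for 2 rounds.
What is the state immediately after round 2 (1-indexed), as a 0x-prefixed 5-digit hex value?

0x88373

s_0 = plaintext = 0x64018
s_1 = Round(s_0, k_0) = 0x6EDD7
s_2 = Round(s_1, k_1) = 0x88373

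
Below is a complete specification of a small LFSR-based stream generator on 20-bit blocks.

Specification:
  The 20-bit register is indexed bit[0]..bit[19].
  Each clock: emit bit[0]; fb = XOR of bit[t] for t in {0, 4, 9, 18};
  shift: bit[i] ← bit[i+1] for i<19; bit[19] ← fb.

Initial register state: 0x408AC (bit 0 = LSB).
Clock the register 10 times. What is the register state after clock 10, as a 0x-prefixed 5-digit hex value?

reg_0 = 0x408AC
clock 1: out=0, reg = 0xA0456
clock 2: out=0, reg = 0xD022B
clock 3: out=1, reg = 0xE8115
clock 4: out=1, reg = 0xF408A
clock 5: out=0, reg = 0xFA045
clock 6: out=1, reg = 0x7D022
clock 7: out=0, reg = 0xBE811
clock 8: out=1, reg = 0x5F408
clock 9: out=0, reg = 0xAFA04
clock 10: out=0, reg = 0xD7D02

0xD7D02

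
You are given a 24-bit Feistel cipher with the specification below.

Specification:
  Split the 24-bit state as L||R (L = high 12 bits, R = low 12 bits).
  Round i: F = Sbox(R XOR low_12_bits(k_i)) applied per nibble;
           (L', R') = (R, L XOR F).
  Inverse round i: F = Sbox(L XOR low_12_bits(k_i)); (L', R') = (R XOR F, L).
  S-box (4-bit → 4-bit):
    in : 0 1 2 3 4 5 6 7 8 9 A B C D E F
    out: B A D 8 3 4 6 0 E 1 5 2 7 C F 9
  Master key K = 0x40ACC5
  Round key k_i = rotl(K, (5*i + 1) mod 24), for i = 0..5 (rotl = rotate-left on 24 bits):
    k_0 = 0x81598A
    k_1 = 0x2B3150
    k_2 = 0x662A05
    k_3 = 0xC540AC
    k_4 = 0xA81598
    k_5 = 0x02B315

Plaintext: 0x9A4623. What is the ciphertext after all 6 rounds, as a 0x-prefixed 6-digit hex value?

0xFAFD11

s_0 = plaintext = 0x9A4623
s_1 = Round(s_0, k_0) = 0x6230F5
s_2 = Round(s_1, k_1) = 0x0F5C77
s_3 = Round(s_2, k_2) = 0xC776F8
s_4 = Round(s_3, k_3) = 0x6F8A34
s_5 = Round(s_4, k_4) = 0xA34FAF
s_6 = Round(s_5, k_5) = 0xFAFD11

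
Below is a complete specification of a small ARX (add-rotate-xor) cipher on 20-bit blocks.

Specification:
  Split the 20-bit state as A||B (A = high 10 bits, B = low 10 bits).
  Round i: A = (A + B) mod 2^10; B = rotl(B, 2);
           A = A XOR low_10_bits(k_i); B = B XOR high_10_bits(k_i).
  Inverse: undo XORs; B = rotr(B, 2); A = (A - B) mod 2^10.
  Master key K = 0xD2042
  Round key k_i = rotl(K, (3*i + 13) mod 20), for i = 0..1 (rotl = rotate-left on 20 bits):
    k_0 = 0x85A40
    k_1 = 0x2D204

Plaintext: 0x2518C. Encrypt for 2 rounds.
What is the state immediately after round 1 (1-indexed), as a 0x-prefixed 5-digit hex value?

0x18027

s_0 = plaintext = 0x2518C
s_1 = Round(s_0, k_0) = 0x18027
s_2 = Round(s_1, k_1) = 0xA0C28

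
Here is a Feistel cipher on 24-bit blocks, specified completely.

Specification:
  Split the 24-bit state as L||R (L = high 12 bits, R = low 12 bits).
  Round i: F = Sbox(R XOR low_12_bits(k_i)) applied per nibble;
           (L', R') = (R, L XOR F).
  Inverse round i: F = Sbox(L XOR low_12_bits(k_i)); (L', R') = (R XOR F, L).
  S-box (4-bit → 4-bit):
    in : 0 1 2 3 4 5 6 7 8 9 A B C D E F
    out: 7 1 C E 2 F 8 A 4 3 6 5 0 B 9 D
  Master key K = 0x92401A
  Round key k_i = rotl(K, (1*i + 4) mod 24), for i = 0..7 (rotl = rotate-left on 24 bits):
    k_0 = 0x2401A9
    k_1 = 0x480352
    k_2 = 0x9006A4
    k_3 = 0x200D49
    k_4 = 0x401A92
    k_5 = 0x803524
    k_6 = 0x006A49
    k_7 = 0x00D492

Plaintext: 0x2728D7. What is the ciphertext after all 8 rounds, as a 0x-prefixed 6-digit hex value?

s_0 = plaintext = 0x2728D7
s_1 = Round(s_0, k_0) = 0x8D71DB
s_2 = Round(s_1, k_1) = 0x1DB494
s_3 = Round(s_2, k_2) = 0x494D3C
s_4 = Round(s_3, k_3) = 0xD3C33B
s_5 = Round(s_4, k_4) = 0x33BE5F
s_6 = Round(s_5, k_5) = 0xE5F69E
s_7 = Round(s_6, k_6) = 0x69EEE5
s_8 = Round(s_7, k_7) = 0xEE5034

0xEE5034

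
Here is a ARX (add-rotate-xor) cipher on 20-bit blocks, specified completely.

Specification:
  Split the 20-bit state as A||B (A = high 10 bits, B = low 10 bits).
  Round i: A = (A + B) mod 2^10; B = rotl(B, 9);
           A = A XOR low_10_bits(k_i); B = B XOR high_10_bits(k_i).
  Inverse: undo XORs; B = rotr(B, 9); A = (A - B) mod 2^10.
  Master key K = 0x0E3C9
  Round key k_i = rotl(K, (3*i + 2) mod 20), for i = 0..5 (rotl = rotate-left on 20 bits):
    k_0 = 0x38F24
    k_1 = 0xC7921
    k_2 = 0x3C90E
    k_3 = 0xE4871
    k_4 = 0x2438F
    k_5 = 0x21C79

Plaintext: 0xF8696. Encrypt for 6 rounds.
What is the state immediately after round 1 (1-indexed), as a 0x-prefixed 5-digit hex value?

s_0 = plaintext = 0xF8696
s_1 = Round(s_0, k_0) = 0x54DA8
s_2 = Round(s_1, k_1) = 0xF6BCA
s_3 = Round(s_2, k_2) = 0xAA917
s_4 = Round(s_3, k_3) = 0xEC119
s_5 = Round(s_4, k_4) = 0xD1A1C
s_6 = Round(s_5, k_5) = 0x46D89

0x54DA8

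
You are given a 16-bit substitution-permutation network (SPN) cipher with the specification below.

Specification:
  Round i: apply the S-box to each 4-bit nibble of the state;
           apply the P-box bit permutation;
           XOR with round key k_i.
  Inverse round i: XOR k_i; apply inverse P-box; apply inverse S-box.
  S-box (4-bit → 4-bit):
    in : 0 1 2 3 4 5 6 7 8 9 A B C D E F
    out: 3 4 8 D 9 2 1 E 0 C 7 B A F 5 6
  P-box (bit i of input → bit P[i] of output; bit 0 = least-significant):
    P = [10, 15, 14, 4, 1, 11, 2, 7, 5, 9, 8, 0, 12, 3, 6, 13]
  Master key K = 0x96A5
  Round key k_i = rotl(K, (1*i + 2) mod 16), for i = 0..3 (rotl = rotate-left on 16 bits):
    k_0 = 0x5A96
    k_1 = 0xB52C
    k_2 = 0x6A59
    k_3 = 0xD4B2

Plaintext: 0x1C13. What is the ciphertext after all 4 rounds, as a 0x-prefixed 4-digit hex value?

0xC04B

s_0 = plaintext = 0x1C13
s_1 = Round(s_0, k_0) = 0x1CC3
s_2 = Round(s_1, k_1) = 0xFBFD
s_3 = Round(s_2, k_2) = 0xA424
s_4 = Round(s_3, k_3) = 0xC04B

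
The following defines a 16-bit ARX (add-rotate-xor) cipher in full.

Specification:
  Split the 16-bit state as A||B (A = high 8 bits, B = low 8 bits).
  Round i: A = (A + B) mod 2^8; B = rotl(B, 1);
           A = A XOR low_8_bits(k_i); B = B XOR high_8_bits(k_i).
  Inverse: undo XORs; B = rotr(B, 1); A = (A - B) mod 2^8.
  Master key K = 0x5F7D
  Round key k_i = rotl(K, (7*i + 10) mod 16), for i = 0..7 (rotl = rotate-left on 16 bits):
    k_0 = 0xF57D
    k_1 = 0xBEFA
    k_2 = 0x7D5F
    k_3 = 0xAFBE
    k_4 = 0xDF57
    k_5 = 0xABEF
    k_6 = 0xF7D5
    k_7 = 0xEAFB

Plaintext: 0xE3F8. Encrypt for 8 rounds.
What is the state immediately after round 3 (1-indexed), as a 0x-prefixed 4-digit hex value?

s_0 = plaintext = 0xE3F8
s_1 = Round(s_0, k_0) = 0xA604
s_2 = Round(s_1, k_1) = 0x50B6
s_3 = Round(s_2, k_2) = 0x5910
s_4 = Round(s_3, k_3) = 0xD78F
s_5 = Round(s_4, k_4) = 0x31C0
s_6 = Round(s_5, k_5) = 0x1E2A
s_7 = Round(s_6, k_6) = 0x9DA3
s_8 = Round(s_7, k_7) = 0xBBAD

0x5910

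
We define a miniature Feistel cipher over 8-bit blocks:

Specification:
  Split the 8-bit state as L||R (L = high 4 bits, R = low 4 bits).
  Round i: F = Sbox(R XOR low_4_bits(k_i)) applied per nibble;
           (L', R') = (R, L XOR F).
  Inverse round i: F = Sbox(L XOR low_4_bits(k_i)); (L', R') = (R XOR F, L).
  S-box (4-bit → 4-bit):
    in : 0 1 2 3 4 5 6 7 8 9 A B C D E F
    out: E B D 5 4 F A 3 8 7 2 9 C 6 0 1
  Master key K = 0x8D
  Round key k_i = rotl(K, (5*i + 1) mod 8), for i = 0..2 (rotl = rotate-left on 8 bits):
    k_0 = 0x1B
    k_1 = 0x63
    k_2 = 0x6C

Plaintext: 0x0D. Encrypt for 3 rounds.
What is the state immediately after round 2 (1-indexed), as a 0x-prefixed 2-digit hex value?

0xAA

s_0 = plaintext = 0x0D
s_1 = Round(s_0, k_0) = 0xDA
s_2 = Round(s_1, k_1) = 0xAA
s_3 = Round(s_2, k_2) = 0xA0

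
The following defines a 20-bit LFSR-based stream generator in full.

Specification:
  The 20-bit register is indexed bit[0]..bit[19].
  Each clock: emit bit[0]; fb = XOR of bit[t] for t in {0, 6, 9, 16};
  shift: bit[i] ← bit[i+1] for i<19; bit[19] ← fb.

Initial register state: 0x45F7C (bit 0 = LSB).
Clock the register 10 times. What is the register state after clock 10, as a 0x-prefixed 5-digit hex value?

0x22917

reg_0 = 0x45F7C
clock 1: out=0, reg = 0x22FBE
clock 2: out=0, reg = 0x917DF
clock 3: out=1, reg = 0x48BEF
clock 4: out=1, reg = 0xA45F7
clock 5: out=1, reg = 0x522FB
clock 6: out=1, reg = 0x2917D
clock 7: out=1, reg = 0x148BE
clock 8: out=0, reg = 0x8A45F
clock 9: out=1, reg = 0x4522F
clock 10: out=1, reg = 0x22917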